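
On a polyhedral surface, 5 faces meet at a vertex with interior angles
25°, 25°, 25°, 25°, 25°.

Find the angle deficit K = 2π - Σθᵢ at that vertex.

Sum of angles = 125°. K = 360° - 125° = 235°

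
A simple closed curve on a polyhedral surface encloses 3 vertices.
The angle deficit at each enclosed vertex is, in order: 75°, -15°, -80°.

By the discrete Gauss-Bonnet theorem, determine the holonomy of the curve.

Holonomy = total enclosed curvature = 75° + (-15°) + (-80°) = -20°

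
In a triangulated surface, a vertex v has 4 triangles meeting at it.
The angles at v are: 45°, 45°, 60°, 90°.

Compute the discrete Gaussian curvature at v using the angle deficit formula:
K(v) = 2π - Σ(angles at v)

Sum of angles = 240°. K = 360° - 240° = 120°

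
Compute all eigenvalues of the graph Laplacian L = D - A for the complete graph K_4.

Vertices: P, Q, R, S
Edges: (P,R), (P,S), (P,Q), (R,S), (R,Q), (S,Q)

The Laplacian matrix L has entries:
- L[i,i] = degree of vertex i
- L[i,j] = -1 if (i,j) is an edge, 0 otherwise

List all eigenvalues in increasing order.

For the complete graph K_n, L = nI − J (J = all-ones matrix). J has eigenvalues n (once, eigenvector 𝟙) and 0 (multiplicity n−1), so L has eigenvalues 0 (once) and n (multiplicity n−1). Here n = 4: eigenvalue 0 once and 4 with multiplicity 3.
Laplacian eigenvalues (increasing order): [0.0, 4.0, 4.0, 4.0]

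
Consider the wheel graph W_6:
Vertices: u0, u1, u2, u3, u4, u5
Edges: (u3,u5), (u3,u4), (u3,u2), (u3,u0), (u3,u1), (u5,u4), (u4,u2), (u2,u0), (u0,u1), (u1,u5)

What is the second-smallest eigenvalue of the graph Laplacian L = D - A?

The wheel W_6 is the join K_1 ∨ C_5 (a hub joined to every vertex of a cycle of length 5). For a join G ∨ H (G on p vertices, H on q vertices) the Laplacian spectrum is 0, p+q, the eigenvalues of L(G) other than one 0 each shifted by +q, and the eigenvalues of L(H) other than one 0 each shifted by +p. With G = K_1 (p = 1, nothing left after dropping its 0) and H = C_5 (q = 5, eigenvalues 2 − 2cos(2πk/5), k = 0, …, 4; drop k = 0), the spectrum of W_6 is 0, 6, and 1 + (2 − 2cos(2πk/5)) = 3 − 2cos(2πk/5) for k = 1, …, 4:
k=1: 3 − 2cos(2π/5) = 2.382; k=2: 3 − 2cos(4π/5) = 4.618; k=3: 3 − 2cos(6π/5) = 4.618; k=4: 3 − 2cos(8π/5) = 2.382.
Laplacian eigenvalues: [0.0, 2.382, 2.382, 4.618, 4.618, 6.0]. Algebraic connectivity (smallest non-zero eigenvalue) = 2.382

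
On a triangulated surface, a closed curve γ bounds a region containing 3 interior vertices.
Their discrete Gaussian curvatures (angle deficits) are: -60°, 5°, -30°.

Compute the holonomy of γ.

Holonomy = total enclosed curvature = (-60°) + 5° + (-30°) = -85°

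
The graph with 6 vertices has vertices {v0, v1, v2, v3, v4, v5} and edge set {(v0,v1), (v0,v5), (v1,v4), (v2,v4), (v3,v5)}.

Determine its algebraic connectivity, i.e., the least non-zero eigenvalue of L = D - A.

Degrees: deg(v0) = 2, deg(v1) = 2, deg(v2) = 1, deg(v3) = 1, deg(v4) = 2, deg(v5) = 2.
L = D − A with rows/columns ordered (v0, v1, v2, v3, v4, v5):
  [ 2, -1,  0,  0,  0, -1]
  [-1,  2,  0,  0, -1,  0]
  [ 0,  0,  1,  0, -1,  0]
  [ 0,  0,  0,  1,  0, -1]
  [ 0, -1, -1,  0,  2,  0]
  [-1,  0,  0, -1,  0,  2]
Characteristic polynomial: det(λI − L) = λ(λ² − 4λ + 1)(λ − 1)(λ − 2)(λ − 3).
Roots: λ = 0; (λ² − 4λ + 1) = 0 ⇒ λ = 2 ± √3 ≈ 0.2679, 3.7321; (λ − 1) = 0 ⇒ λ = 1; (λ − 2) = 0 ⇒ λ = 2; (λ − 3) = 0 ⇒ λ = 3.
(Check: the roots sum (with multiplicity) to 10, matching trace L = Σdeg = 2·5 = 10.)
Laplacian eigenvalues: [0.0, 0.2679, 1.0, 2.0, 3.0, 3.7321]. Algebraic connectivity (smallest non-zero eigenvalue) = 0.2679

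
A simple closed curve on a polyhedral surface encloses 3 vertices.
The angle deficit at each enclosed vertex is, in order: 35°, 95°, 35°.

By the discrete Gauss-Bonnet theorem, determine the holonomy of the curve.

Holonomy = total enclosed curvature = 35° + 95° + 35° = 165°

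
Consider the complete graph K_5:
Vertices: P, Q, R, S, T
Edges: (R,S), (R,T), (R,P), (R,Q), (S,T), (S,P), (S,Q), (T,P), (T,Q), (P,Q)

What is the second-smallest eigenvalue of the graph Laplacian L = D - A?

For the complete graph K_n, L = nI − J (J = all-ones matrix). J has eigenvalues n (once, eigenvector 𝟙) and 0 (multiplicity n−1), so L has eigenvalues 0 (once) and n (multiplicity n−1). Here n = 5: eigenvalue 0 once and 5 with multiplicity 4.
Laplacian eigenvalues: [0.0, 5.0, 5.0, 5.0, 5.0]. Algebraic connectivity (smallest non-zero eigenvalue) = 5.0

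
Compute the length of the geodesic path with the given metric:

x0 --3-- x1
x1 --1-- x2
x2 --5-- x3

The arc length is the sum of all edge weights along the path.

Arc length = 3 + 1 + 5 = 9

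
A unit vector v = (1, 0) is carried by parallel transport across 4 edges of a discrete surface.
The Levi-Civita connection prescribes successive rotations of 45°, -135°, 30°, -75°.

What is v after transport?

Total rotation: 45° + (-135°) + 30° + (-75°) = -135°. Final vector: (-0.7071, -0.7071)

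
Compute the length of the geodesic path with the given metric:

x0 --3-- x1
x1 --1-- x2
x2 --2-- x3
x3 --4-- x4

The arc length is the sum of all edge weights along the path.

Arc length = 3 + 1 + 2 + 4 = 10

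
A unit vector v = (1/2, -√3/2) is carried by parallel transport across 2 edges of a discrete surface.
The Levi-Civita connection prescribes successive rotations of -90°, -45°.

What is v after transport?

Total rotation: (-90°) + (-45°) = -135°. Final vector: (-0.9659, 0.2588)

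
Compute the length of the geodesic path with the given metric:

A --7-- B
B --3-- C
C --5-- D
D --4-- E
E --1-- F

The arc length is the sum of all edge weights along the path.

Arc length = 7 + 3 + 5 + 4 + 1 = 20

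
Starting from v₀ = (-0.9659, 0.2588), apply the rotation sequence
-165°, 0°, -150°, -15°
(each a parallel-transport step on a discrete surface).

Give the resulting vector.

Total rotation: (-165°) + 0° + (-150°) + (-15°) = -330° ≡ 30° (mod 360°). Final vector: (-0.9659, -0.2588)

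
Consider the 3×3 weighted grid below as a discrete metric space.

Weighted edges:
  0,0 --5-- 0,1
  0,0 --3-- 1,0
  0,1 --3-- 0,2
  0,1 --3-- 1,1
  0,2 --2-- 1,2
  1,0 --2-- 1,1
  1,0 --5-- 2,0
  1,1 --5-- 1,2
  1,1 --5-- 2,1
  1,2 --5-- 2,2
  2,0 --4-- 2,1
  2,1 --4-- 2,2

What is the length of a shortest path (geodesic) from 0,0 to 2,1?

Shortest path: 0,0 → 1,0 → 1,1 → 2,1, total weight = 10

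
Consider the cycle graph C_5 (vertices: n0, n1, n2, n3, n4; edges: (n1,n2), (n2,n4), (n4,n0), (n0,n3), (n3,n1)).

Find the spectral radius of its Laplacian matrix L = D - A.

The cycle graph C_n has Laplacian eigenvalues λ_k = 2 − 2cos(2πk/n), k = 0, 1, …, n−1. Here n = 5:
k=0: 2 − 2cos(0) = 0.0; k=1: 2 − 2cos(2π/5) = 1.382; k=2: 2 − 2cos(4π/5) = 3.618; k=3: 2 − 2cos(6π/5) = 3.618; k=4: 2 − 2cos(8π/5) = 1.382.
Laplacian eigenvalues: [0.0, 1.382, 1.382, 3.618, 3.618]. Largest eigenvalue (spectral radius) = 3.618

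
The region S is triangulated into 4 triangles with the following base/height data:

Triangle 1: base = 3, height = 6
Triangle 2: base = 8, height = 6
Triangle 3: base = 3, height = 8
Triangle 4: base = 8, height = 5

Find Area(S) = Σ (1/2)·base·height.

(1/2)×3×6 + (1/2)×8×6 + (1/2)×3×8 + (1/2)×8×5 = 65.0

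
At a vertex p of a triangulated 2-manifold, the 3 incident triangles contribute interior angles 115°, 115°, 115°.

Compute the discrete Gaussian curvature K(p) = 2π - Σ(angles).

Sum of angles = 345°. K = 360° - 345° = 15° = π/12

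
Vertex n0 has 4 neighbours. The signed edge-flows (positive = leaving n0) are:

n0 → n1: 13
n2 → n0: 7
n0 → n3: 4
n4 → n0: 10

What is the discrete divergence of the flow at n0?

Divergence = sum of outgoing flows = 13 + (-7) + 4 + (-10) = 0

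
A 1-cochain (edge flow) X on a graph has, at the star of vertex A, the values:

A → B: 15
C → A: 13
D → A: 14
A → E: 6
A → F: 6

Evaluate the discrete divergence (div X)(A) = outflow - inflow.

Divergence = sum of outgoing flows = 15 + (-13) + (-14) + 6 + 6 = 0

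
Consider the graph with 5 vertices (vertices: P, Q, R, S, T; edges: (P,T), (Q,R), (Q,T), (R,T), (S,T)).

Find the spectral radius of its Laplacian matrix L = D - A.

Degrees: deg(P) = 1, deg(Q) = 2, deg(R) = 2, deg(S) = 1, deg(T) = 4.
L = D − A with rows/columns ordered (P, Q, R, S, T):
  [ 1,  0,  0,  0, -1]
  [ 0,  2, -1,  0, -1]
  [ 0, -1,  2,  0, -1]
  [ 0,  0,  0,  1, -1]
  [-1, -1, -1, -1,  4]
Characteristic polynomial: det(λI − L) = λ(λ − 1)²(λ − 3)(λ − 5).
Roots: λ = 0; (λ − 1) = 0 ⇒ λ = 1 (multiplicity 2); (λ − 3) = 0 ⇒ λ = 3; (λ − 5) = 0 ⇒ λ = 5.
(Check: the roots sum (with multiplicity) to 10, matching trace L = Σdeg = 2·5 = 10.)
Laplacian eigenvalues: [0.0, 1.0, 1.0, 3.0, 5.0]. Largest eigenvalue (spectral radius) = 5.0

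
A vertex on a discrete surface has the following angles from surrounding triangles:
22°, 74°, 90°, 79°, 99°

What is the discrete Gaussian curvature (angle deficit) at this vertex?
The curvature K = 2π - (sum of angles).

Sum of angles = 364°. K = 360° - 364° = -4° = -π/45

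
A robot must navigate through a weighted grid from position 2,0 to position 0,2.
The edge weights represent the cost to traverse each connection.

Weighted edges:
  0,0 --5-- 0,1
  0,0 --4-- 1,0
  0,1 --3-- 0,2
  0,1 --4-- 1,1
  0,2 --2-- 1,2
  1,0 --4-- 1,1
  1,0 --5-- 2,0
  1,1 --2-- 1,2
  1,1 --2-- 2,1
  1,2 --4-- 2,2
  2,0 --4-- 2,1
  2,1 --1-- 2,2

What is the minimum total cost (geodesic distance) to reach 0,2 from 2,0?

Shortest path: 2,0 → 2,1 → 1,1 → 1,2 → 0,2, total weight = 10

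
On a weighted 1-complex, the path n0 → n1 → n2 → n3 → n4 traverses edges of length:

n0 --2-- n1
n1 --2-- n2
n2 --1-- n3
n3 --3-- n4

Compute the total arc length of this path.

Arc length = 2 + 2 + 1 + 3 = 8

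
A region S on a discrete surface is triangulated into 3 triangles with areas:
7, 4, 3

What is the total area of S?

7 + 4 + 3 = 14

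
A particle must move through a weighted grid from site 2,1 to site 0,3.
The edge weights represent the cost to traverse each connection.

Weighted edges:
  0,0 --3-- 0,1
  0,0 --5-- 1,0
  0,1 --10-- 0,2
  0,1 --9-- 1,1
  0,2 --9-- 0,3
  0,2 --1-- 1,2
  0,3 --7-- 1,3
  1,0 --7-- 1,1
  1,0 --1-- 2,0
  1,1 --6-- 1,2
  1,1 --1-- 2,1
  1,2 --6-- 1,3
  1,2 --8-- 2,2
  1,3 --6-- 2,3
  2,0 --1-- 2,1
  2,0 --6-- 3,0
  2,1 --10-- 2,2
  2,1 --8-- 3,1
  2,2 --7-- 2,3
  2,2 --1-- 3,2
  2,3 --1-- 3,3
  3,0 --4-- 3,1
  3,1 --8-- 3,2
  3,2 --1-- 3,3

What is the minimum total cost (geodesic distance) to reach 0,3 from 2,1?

Shortest path: 2,1 → 1,1 → 1,2 → 0,2 → 0,3, total weight = 17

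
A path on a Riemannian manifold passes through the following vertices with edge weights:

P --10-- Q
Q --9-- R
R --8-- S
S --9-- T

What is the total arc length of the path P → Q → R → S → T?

Arc length = 10 + 9 + 8 + 9 = 36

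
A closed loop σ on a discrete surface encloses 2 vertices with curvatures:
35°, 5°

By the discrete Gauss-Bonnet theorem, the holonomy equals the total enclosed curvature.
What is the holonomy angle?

Holonomy = total enclosed curvature = 35° + 5° = 40°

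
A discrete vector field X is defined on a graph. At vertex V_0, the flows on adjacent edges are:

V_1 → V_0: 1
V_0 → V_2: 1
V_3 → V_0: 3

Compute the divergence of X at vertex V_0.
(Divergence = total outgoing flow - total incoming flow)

Divergence = sum of outgoing flows = (-1) + 1 + (-3) = -3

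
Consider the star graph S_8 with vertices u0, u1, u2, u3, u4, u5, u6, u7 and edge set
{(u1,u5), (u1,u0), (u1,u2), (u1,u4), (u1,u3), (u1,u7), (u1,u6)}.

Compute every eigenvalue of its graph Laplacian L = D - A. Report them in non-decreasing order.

The star S_8 is the complete bipartite graph K_{1,7} (one hub of degree 7, 7 leaves of degree 1). The Laplacian spectrum of K_{p,q} is 0, p (multiplicity q−1), q (multiplicity p−1), p+q. With p = 1, q = 7: 0 once, 1 with multiplicity 6, and 8 once. (Check: trace L = sum of degrees = 14 = 6·1 + 8.)
Laplacian eigenvalues (increasing order): [0.0, 1.0, 1.0, 1.0, 1.0, 1.0, 1.0, 8.0]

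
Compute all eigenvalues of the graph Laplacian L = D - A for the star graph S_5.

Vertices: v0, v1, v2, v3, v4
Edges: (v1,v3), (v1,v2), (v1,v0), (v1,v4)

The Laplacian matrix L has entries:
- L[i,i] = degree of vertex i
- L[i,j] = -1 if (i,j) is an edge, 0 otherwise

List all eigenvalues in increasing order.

The star S_5 is the complete bipartite graph K_{1,4} (one hub of degree 4, 4 leaves of degree 1). The Laplacian spectrum of K_{p,q} is 0, p (multiplicity q−1), q (multiplicity p−1), p+q. With p = 1, q = 4: 0 once, 1 with multiplicity 3, and 5 once. (Check: trace L = sum of degrees = 8 = 3·1 + 5.)
Laplacian eigenvalues (increasing order): [0.0, 1.0, 1.0, 1.0, 5.0]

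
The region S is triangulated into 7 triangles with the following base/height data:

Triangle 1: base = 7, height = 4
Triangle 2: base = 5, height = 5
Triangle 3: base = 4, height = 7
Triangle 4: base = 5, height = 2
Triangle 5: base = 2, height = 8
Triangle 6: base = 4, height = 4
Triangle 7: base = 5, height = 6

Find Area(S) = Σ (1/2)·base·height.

(1/2)×7×4 + (1/2)×5×5 + (1/2)×4×7 + (1/2)×5×2 + (1/2)×2×8 + (1/2)×4×4 + (1/2)×5×6 = 76.5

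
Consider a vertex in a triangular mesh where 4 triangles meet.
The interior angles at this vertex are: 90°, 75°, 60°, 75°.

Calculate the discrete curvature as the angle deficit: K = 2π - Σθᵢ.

Sum of angles = 300°. K = 360° - 300° = 60°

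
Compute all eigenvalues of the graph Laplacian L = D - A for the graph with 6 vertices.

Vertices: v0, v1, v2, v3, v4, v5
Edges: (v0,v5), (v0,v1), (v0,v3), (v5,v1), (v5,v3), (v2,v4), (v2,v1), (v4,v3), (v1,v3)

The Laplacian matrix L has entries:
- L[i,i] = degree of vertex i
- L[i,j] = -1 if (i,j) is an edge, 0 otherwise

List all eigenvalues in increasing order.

Degrees: deg(v0) = 3, deg(v1) = 4, deg(v2) = 2, deg(v3) = 4, deg(v4) = 2, deg(v5) = 3.
L = D − A with rows/columns ordered (v0, v1, v2, v3, v4, v5):
  [ 3, -1,  0, -1,  0, -1]
  [-1,  4, -1, -1,  0, -1]
  [ 0, -1,  2,  0, -1,  0]
  [-1, -1,  0,  4, -1, -1]
  [ 0,  0, -1, -1,  2,  0]
  [-1, -1,  0, -1,  0,  3]
Characteristic polynomial: det(λI − L) = λ(λ² − 6λ + 6)(λ² − 8λ + 14)(λ − 4).
Roots: λ = 0; (λ² − 6λ + 6) = 0 ⇒ λ = 3 ± √3 ≈ 1.2679, 4.7321; (λ² − 8λ + 14) = 0 ⇒ λ = 4 ± √2 ≈ 2.5858, 5.4142; (λ − 4) = 0 ⇒ λ = 4.
(Check: the roots sum (with multiplicity) to 18, matching trace L = Σdeg = 2·9 = 18.)
Laplacian eigenvalues (increasing order): [0.0, 1.2679, 2.5858, 4.0, 4.7321, 5.4142]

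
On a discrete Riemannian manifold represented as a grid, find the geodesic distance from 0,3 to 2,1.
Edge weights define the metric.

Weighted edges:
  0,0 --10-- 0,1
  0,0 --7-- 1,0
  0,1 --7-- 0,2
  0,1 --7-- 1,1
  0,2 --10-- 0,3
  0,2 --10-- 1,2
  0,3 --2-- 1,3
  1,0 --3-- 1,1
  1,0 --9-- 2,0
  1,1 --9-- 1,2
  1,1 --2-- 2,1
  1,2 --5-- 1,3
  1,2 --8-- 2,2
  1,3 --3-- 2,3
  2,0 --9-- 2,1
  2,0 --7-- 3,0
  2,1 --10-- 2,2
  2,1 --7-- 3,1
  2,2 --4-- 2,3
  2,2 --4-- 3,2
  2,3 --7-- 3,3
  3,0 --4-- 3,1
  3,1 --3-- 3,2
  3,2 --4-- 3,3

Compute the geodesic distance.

Shortest path: 0,3 → 1,3 → 1,2 → 1,1 → 2,1, total weight = 18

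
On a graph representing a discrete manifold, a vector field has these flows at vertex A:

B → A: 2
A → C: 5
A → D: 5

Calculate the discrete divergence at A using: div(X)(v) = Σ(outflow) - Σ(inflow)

Divergence = sum of outgoing flows = (-2) + 5 + 5 = 8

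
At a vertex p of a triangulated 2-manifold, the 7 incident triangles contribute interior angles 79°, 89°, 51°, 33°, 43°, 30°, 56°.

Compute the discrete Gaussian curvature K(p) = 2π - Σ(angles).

Sum of angles = 381°. K = 360° - 381° = -21° = -7π/60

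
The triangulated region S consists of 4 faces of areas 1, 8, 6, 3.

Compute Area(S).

1 + 8 + 6 + 3 = 18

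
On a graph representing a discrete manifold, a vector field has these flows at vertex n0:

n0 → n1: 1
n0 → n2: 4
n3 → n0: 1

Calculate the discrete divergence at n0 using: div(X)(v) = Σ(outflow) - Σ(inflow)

Divergence = sum of outgoing flows = 1 + 4 + (-1) = 4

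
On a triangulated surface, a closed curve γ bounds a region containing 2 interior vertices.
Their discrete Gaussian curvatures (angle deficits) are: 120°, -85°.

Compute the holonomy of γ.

Holonomy = total enclosed curvature = 120° + (-85°) = 35°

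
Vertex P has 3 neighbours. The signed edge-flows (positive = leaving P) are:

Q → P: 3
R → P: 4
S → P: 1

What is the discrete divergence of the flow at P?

Divergence = sum of outgoing flows = (-3) + (-4) + (-1) = -8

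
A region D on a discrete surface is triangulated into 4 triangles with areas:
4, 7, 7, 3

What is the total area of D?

4 + 7 + 7 + 3 = 21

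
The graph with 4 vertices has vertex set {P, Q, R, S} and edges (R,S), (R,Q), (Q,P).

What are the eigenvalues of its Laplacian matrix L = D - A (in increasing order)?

Degrees: deg(P) = 1, deg(Q) = 2, deg(R) = 2, deg(S) = 1.
L = D − A with rows/columns ordered (P, Q, R, S):
  [ 1, -1,  0,  0]
  [-1,  2, -1,  0]
  [ 0, -1,  2, -1]
  [ 0,  0, -1,  1]
Characteristic polynomial: det(λI − L) = λ(λ² − 4λ + 2)(λ − 2).
Roots: λ = 0; (λ² − 4λ + 2) = 0 ⇒ λ = 2 ± √2 ≈ 0.5858, 3.4142; (λ − 2) = 0 ⇒ λ = 2.
(Check: the roots sum (with multiplicity) to 6, matching trace L = Σdeg = 2·3 = 6.)
Laplacian eigenvalues (increasing order): [0.0, 0.5858, 2.0, 3.4142]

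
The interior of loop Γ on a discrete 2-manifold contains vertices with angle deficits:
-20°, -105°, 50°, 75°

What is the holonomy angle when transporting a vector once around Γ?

Holonomy = total enclosed curvature = (-20°) + (-105°) + 50° + 75° = 0°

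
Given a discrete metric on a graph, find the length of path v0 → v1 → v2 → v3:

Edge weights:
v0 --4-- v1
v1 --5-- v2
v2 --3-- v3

Arc length = 4 + 5 + 3 = 12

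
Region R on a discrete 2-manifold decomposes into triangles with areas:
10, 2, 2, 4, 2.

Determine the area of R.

10 + 2 + 2 + 4 + 2 = 20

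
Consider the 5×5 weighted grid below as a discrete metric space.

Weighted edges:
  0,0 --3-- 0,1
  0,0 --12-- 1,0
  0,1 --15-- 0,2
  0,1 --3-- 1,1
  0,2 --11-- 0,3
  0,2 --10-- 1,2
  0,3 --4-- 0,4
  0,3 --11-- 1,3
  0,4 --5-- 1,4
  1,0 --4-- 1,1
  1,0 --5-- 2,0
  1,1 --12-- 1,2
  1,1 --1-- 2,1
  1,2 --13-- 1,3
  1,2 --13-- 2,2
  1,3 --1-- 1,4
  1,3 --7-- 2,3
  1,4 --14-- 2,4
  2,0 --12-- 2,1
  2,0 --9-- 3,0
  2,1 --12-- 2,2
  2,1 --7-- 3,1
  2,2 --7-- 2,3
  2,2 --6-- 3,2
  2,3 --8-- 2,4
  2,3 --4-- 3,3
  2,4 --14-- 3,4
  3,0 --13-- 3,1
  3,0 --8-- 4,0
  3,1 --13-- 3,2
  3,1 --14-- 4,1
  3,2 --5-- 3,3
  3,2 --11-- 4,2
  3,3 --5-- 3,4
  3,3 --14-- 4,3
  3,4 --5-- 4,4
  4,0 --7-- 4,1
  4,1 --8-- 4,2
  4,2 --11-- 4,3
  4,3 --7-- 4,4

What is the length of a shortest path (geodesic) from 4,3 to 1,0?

Shortest path: 4,3 → 3,3 → 2,3 → 2,2 → 2,1 → 1,1 → 1,0, total weight = 42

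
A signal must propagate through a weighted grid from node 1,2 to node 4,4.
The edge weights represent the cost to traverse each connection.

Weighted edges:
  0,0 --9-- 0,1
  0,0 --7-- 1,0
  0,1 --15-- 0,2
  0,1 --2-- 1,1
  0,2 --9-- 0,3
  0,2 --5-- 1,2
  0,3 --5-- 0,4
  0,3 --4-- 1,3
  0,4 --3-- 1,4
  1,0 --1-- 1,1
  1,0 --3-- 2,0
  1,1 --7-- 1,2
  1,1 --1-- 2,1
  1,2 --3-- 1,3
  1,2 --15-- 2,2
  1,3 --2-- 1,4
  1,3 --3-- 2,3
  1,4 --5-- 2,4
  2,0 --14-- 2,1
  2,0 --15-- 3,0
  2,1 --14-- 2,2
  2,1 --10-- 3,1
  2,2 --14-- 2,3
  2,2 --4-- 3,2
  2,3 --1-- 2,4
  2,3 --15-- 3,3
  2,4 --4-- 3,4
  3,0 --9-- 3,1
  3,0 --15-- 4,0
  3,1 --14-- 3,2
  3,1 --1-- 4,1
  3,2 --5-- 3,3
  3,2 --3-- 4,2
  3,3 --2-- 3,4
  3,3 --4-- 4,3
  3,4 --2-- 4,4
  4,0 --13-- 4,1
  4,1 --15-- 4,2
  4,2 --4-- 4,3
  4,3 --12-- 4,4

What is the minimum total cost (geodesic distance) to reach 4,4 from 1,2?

Shortest path: 1,2 → 1,3 → 2,3 → 2,4 → 3,4 → 4,4, total weight = 13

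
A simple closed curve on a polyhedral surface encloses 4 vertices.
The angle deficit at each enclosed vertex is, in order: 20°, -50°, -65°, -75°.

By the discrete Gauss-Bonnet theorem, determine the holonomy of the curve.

Holonomy = total enclosed curvature = 20° + (-50°) + (-65°) + (-75°) = -170°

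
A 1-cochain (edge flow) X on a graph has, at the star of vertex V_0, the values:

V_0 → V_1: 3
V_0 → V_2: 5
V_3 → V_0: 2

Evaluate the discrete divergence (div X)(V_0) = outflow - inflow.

Divergence = sum of outgoing flows = 3 + 5 + (-2) = 6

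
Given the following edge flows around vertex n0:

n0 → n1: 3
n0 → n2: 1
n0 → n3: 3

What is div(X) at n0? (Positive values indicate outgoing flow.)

Divergence = sum of outgoing flows = 3 + 1 + 3 = 7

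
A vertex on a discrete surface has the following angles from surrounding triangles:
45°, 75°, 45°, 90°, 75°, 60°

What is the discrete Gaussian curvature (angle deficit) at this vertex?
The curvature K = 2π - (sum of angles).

Sum of angles = 390°. K = 360° - 390° = -30° = -π/6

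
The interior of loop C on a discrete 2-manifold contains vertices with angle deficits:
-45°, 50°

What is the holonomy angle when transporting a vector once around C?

Holonomy = total enclosed curvature = (-45°) + 50° = 5°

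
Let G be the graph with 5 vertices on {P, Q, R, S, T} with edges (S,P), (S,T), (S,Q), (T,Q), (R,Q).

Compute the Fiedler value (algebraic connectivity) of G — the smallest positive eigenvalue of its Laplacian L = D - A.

Degrees: deg(P) = 1, deg(Q) = 3, deg(R) = 1, deg(S) = 3, deg(T) = 2.
L = D − A with rows/columns ordered (P, Q, R, S, T):
  [ 1,  0,  0, -1,  0]
  [ 0,  3, -1, -1, -1]
  [ 0, -1,  1,  0,  0]
  [-1, -1,  0,  3, -1]
  [ 0, -1,  0, -1,  2]
Characteristic polynomial: det(λI − L) = λ(λ² − 5λ + 3)(λ² − 5λ + 5).
Roots: λ = 0; (λ² − 5λ + 3) = 0 ⇒ λ = (5 ± √13)/2 ≈ 0.6972, 4.3028; (λ² − 5λ + 5) = 0 ⇒ λ = (5 ± √5)/2 ≈ 1.382, 3.618.
(Check: the roots sum (with multiplicity) to 10, matching trace L = Σdeg = 2·5 = 10.)
Laplacian eigenvalues: [0.0, 0.6972, 1.382, 3.618, 4.3028]. Algebraic connectivity (smallest non-zero eigenvalue) = 0.6972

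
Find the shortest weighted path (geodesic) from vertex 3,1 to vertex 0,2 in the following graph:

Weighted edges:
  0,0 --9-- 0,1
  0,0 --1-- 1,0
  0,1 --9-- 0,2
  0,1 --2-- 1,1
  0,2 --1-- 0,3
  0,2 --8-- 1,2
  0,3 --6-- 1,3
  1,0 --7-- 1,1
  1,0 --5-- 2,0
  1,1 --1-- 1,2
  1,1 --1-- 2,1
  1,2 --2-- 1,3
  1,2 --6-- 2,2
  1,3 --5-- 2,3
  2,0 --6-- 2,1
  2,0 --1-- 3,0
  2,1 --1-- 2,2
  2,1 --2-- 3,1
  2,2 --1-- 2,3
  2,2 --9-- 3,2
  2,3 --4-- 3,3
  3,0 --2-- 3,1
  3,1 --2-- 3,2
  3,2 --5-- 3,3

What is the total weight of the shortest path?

Shortest path: 3,1 → 2,1 → 1,1 → 1,2 → 0,2, total weight = 12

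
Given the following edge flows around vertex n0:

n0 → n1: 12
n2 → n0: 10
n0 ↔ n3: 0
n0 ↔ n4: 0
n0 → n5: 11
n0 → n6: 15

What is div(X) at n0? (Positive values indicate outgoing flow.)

Divergence = sum of outgoing flows = 12 + (-10) + 0 + 0 + 11 + 15 = 28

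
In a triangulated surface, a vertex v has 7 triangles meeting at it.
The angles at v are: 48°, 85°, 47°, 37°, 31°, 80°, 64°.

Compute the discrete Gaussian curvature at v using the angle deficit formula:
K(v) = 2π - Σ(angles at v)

Sum of angles = 392°. K = 360° - 392° = -32° = -8π/45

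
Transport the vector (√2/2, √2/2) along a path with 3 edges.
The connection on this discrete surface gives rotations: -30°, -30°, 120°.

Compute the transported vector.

Total rotation: (-30°) + (-30°) + 120° = 60°. Final vector: (-0.2588, 0.9659)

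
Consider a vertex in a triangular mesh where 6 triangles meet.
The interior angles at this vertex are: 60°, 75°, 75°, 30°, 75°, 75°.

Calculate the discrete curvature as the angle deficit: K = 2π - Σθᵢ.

Sum of angles = 390°. K = 360° - 390° = -30°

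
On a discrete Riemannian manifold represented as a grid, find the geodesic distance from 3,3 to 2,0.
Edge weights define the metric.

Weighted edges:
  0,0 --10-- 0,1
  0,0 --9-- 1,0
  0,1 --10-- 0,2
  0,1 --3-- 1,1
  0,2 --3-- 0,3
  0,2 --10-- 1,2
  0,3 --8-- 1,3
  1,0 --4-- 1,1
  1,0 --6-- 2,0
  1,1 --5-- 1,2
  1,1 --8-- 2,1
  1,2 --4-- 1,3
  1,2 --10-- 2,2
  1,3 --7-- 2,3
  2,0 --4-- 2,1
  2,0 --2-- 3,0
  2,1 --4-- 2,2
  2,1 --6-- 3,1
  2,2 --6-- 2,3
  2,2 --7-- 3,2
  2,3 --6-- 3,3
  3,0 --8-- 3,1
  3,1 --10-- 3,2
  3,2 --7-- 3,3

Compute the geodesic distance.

Shortest path: 3,3 → 2,3 → 2,2 → 2,1 → 2,0, total weight = 20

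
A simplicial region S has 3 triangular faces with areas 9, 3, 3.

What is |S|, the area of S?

9 + 3 + 3 = 15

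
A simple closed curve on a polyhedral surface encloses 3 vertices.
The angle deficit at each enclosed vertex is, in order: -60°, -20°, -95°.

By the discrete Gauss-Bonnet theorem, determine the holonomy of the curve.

Holonomy = total enclosed curvature = (-60°) + (-20°) + (-95°) = -175°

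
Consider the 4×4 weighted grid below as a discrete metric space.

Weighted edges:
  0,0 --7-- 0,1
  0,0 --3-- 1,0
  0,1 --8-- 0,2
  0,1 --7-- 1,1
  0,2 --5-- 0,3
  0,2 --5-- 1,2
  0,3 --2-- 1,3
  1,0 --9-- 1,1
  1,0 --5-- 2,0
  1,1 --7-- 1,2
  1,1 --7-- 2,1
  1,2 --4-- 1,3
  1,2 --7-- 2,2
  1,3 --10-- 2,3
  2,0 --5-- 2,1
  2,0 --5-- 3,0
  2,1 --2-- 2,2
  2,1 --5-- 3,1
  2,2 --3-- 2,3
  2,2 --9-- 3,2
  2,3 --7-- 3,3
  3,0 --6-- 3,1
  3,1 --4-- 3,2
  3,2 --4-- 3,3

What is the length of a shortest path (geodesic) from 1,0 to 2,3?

Shortest path: 1,0 → 2,0 → 2,1 → 2,2 → 2,3, total weight = 15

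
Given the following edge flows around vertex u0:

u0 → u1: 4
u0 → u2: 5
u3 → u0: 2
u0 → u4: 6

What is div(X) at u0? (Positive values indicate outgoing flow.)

Divergence = sum of outgoing flows = 4 + 5 + (-2) + 6 = 13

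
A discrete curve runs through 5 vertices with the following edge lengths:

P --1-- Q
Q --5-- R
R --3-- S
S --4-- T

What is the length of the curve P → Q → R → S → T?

Arc length = 1 + 5 + 3 + 4 = 13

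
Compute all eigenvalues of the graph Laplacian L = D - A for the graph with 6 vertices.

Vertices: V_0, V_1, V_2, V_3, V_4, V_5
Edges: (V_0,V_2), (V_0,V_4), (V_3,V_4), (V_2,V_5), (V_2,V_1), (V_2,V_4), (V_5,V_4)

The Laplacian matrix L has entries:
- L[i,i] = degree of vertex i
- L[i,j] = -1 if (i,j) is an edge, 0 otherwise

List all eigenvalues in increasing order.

Degrees: deg(V_0) = 2, deg(V_1) = 1, deg(V_2) = 4, deg(V_3) = 1, deg(V_4) = 4, deg(V_5) = 2.
L = D − A with rows/columns ordered (V_0, V_1, V_2, V_3, V_4, V_5):
  [ 2,  0, -1,  0, -1,  0]
  [ 0,  1, -1,  0,  0,  0]
  [-1, -1,  4,  0, -1, -1]
  [ 0,  0,  0,  1, -1,  0]
  [-1,  0, -1, -1,  4, -1]
  [ 0,  0, -1,  0, -1,  2]
Characteristic polynomial: det(λI − L) = λ(λ² − 6λ + 4)(λ² − 6λ + 6)(λ − 2).
Roots: λ = 0; (λ² − 6λ + 4) = 0 ⇒ λ = 3 ± √5 ≈ 0.7639, 5.2361; (λ² − 6λ + 6) = 0 ⇒ λ = 3 ± √3 ≈ 1.2679, 4.7321; (λ − 2) = 0 ⇒ λ = 2.
(Check: the roots sum (with multiplicity) to 14, matching trace L = Σdeg = 2·7 = 14.)
Laplacian eigenvalues (increasing order): [0.0, 0.7639, 1.2679, 2.0, 4.7321, 5.2361]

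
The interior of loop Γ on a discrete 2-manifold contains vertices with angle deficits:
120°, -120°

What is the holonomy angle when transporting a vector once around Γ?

Holonomy = total enclosed curvature = 120° + (-120°) = 0°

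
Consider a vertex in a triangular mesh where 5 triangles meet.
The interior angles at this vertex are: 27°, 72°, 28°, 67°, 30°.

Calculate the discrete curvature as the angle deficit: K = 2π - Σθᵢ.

Sum of angles = 224°. K = 360° - 224° = 136° = 34π/45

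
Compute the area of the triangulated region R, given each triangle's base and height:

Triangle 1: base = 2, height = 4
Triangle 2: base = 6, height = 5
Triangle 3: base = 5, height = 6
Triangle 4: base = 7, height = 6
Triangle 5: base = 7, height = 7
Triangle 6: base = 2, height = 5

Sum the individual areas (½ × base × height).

(1/2)×2×4 + (1/2)×6×5 + (1/2)×5×6 + (1/2)×7×6 + (1/2)×7×7 + (1/2)×2×5 = 84.5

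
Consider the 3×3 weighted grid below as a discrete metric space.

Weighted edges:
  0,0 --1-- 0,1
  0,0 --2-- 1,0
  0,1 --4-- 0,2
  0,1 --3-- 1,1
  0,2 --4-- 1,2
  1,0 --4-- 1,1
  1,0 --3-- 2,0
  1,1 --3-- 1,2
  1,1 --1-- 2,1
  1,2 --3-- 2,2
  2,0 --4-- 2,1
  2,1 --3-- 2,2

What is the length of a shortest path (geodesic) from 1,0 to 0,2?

Shortest path: 1,0 → 0,0 → 0,1 → 0,2, total weight = 7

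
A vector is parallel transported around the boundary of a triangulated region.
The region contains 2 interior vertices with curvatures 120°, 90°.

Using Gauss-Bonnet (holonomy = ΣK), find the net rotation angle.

Holonomy = total enclosed curvature = 120° + 90° = 210°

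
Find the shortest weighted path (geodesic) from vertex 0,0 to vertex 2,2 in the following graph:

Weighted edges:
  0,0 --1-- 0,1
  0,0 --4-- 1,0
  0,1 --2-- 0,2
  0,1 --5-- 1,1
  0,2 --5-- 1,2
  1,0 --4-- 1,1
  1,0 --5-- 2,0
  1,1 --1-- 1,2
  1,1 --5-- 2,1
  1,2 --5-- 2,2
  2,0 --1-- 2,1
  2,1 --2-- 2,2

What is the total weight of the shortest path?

Shortest path: 0,0 → 0,1 → 1,1 → 1,2 → 2,2, total weight = 12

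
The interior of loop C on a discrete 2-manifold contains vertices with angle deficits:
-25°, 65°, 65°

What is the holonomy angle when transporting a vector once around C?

Holonomy = total enclosed curvature = (-25°) + 65° + 65° = 105°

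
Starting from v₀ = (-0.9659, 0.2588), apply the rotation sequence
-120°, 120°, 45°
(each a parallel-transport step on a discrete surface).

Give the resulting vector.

Total rotation: (-120°) + 120° + 45° = 45°. Final vector: (-0.8660, -0.5000)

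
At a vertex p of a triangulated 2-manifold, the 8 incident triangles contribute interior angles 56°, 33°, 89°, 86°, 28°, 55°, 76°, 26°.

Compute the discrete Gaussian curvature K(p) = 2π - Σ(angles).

Sum of angles = 449°. K = 360° - 449° = -89° = -89π/180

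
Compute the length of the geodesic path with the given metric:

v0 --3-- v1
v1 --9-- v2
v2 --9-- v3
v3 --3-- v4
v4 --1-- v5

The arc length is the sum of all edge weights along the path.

Arc length = 3 + 9 + 9 + 3 + 1 = 25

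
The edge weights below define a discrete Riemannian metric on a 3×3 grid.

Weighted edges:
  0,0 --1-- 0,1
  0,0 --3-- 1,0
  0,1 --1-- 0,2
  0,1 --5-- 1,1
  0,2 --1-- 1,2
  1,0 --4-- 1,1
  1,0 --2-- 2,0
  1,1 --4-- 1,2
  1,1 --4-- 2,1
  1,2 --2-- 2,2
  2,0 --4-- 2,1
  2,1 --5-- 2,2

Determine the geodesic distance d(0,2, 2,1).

Shortest path: 0,2 → 1,2 → 2,2 → 2,1, total weight = 8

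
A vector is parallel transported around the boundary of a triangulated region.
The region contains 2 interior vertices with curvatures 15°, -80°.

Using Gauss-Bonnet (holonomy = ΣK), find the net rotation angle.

Holonomy = total enclosed curvature = 15° + (-80°) = -65°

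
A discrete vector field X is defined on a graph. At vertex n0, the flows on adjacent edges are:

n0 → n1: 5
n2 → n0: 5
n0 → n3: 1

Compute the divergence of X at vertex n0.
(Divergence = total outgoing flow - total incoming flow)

Divergence = sum of outgoing flows = 5 + (-5) + 1 = 1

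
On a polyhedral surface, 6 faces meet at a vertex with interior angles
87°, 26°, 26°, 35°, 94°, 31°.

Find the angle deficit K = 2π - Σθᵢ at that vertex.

Sum of angles = 299°. K = 360° - 299° = 61° = 61π/180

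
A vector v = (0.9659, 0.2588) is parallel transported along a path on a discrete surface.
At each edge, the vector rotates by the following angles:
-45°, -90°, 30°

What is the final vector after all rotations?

Total rotation: (-45°) + (-90°) + 30° = -105°. Final vector: (0, -1)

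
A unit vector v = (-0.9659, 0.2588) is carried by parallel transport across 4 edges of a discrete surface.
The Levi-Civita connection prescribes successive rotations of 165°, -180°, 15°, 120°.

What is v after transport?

Total rotation: 165° + (-180°) + 15° + 120° = 120°. Final vector: (0.2588, -0.9659)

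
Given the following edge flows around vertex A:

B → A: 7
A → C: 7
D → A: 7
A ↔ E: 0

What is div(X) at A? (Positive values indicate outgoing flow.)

Divergence = sum of outgoing flows = (-7) + 7 + (-7) + 0 = -7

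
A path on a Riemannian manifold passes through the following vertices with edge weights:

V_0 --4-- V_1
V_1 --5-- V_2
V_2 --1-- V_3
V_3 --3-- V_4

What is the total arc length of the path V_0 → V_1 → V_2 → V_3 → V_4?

Arc length = 4 + 5 + 1 + 3 = 13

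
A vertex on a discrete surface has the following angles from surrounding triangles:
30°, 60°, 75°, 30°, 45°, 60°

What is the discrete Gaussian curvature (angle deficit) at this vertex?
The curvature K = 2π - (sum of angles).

Sum of angles = 300°. K = 360° - 300° = 60°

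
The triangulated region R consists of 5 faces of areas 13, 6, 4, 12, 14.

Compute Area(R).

13 + 6 + 4 + 12 + 14 = 49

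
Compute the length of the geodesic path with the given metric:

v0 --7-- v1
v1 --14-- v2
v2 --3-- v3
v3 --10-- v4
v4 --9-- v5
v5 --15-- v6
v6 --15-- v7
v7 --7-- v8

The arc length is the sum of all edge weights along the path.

Arc length = 7 + 14 + 3 + 10 + 9 + 15 + 15 + 7 = 80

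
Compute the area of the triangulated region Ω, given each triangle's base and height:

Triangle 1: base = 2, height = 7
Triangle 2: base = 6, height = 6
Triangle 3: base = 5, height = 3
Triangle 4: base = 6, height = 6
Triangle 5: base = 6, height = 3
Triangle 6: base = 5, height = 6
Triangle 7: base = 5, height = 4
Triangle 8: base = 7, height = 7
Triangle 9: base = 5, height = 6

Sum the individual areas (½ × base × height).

(1/2)×2×7 + (1/2)×6×6 + (1/2)×5×3 + (1/2)×6×6 + (1/2)×6×3 + (1/2)×5×6 + (1/2)×5×4 + (1/2)×7×7 + (1/2)×5×6 = 124.0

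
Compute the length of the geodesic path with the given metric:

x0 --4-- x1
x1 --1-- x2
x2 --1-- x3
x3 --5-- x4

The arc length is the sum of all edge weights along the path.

Arc length = 4 + 1 + 1 + 5 = 11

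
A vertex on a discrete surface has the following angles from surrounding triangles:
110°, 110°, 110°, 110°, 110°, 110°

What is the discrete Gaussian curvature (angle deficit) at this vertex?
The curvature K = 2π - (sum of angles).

Sum of angles = 660°. K = 360° - 660° = -300° = -5π/3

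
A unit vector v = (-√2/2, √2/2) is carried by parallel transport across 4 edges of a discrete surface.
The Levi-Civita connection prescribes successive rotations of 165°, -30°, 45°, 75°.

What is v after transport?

Total rotation: 165° + (-30°) + 45° + 75° = 255° ≡ -105° (mod 360°). Final vector: (0.8660, 0.5000)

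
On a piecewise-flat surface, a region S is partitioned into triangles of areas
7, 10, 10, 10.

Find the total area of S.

7 + 10 + 10 + 10 = 37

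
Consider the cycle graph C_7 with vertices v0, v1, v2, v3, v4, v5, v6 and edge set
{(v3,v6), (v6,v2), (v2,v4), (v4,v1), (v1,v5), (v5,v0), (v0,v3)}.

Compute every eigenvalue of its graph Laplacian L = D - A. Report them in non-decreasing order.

The cycle graph C_n has Laplacian eigenvalues λ_k = 2 − 2cos(2πk/n), k = 0, 1, …, n−1. Here n = 7:
k=0: 2 − 2cos(0) = 0.0; k=1: 2 − 2cos(2π/7) = 0.753; k=2: 2 − 2cos(4π/7) = 2.445; k=3: 2 − 2cos(6π/7) = 3.8019; k=4: 2 − 2cos(8π/7) = 3.8019; k=5: 2 − 2cos(10π/7) = 2.445; k=6: 2 − 2cos(12π/7) = 0.753.
Laplacian eigenvalues (increasing order): [0.0, 0.753, 0.753, 2.445, 2.445, 3.8019, 3.8019]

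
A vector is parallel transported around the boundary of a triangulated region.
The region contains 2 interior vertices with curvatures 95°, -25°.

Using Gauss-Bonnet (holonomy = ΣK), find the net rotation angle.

Holonomy = total enclosed curvature = 95° + (-25°) = 70°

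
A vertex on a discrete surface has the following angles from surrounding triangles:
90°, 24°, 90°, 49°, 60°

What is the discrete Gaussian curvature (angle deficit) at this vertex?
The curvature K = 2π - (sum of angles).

Sum of angles = 313°. K = 360° - 313° = 47° = 47π/180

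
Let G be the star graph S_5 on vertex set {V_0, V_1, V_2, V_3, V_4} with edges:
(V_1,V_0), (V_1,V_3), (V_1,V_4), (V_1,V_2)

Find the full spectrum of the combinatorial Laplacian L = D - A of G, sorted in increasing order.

The star S_5 is the complete bipartite graph K_{1,4} (one hub of degree 4, 4 leaves of degree 1). The Laplacian spectrum of K_{p,q} is 0, p (multiplicity q−1), q (multiplicity p−1), p+q. With p = 1, q = 4: 0 once, 1 with multiplicity 3, and 5 once. (Check: trace L = sum of degrees = 8 = 3·1 + 5.)
Laplacian eigenvalues (increasing order): [0.0, 1.0, 1.0, 1.0, 5.0]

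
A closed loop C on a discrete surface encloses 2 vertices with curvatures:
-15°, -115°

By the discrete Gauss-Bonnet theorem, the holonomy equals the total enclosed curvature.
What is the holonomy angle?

Holonomy = total enclosed curvature = (-15°) + (-115°) = -130°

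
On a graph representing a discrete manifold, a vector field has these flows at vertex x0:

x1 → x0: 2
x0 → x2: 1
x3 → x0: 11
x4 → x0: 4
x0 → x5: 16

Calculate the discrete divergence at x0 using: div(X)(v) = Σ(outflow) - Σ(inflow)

Divergence = sum of outgoing flows = (-2) + 1 + (-11) + (-4) + 16 = 0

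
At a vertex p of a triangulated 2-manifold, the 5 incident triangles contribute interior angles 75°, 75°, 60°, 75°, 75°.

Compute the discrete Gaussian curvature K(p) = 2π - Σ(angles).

Sum of angles = 360°. K = 360° - 360° = 0° = 0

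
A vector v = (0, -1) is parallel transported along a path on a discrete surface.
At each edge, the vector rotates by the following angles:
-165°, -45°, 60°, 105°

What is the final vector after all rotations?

Total rotation: (-165°) + (-45°) + 60° + 105° = -45°. Final vector: (-0.7071, -0.7071)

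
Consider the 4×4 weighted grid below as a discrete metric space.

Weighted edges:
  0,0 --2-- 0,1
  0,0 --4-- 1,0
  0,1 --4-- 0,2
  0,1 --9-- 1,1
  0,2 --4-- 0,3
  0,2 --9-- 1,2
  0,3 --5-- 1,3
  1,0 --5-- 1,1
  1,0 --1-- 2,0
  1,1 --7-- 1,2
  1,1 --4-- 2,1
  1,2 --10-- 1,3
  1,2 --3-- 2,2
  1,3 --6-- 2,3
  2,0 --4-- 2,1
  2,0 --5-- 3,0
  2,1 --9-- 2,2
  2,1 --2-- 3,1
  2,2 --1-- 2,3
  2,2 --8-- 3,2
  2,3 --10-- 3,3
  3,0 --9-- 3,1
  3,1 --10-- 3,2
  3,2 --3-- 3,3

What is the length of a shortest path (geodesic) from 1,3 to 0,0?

Shortest path: 1,3 → 0,3 → 0,2 → 0,1 → 0,0, total weight = 15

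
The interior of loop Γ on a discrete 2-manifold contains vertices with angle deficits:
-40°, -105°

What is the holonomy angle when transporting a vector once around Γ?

Holonomy = total enclosed curvature = (-40°) + (-105°) = -145°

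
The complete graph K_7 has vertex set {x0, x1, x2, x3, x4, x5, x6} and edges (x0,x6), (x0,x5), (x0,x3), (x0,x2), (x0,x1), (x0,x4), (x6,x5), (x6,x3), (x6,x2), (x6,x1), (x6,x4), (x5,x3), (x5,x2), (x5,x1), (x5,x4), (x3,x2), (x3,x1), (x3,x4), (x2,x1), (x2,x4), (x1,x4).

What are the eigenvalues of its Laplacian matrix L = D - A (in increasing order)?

For the complete graph K_n, L = nI − J (J = all-ones matrix). J has eigenvalues n (once, eigenvector 𝟙) and 0 (multiplicity n−1), so L has eigenvalues 0 (once) and n (multiplicity n−1). Here n = 7: eigenvalue 0 once and 7 with multiplicity 6.
Laplacian eigenvalues (increasing order): [0.0, 7.0, 7.0, 7.0, 7.0, 7.0, 7.0]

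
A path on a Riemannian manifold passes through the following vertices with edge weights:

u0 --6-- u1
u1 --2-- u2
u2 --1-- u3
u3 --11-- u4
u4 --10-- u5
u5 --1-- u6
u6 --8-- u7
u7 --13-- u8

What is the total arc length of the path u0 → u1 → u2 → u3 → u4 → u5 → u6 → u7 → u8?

Arc length = 6 + 2 + 1 + 11 + 10 + 1 + 8 + 13 = 52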